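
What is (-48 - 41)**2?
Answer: 7921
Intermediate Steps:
(-48 - 41)**2 = (-89)**2 = 7921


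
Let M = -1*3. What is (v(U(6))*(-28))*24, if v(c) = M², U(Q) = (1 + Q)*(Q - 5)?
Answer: -6048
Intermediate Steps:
M = -3
U(Q) = (1 + Q)*(-5 + Q)
v(c) = 9 (v(c) = (-3)² = 9)
(v(U(6))*(-28))*24 = (9*(-28))*24 = -252*24 = -6048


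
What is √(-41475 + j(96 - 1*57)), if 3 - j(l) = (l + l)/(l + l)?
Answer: I*√41473 ≈ 203.65*I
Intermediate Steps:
j(l) = 2 (j(l) = 3 - (l + l)/(l + l) = 3 - 2*l/(2*l) = 3 - 2*l*1/(2*l) = 3 - 1*1 = 3 - 1 = 2)
√(-41475 + j(96 - 1*57)) = √(-41475 + 2) = √(-41473) = I*√41473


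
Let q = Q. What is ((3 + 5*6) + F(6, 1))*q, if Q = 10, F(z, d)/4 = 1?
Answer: 370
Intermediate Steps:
F(z, d) = 4 (F(z, d) = 4*1 = 4)
q = 10
((3 + 5*6) + F(6, 1))*q = ((3 + 5*6) + 4)*10 = ((3 + 30) + 4)*10 = (33 + 4)*10 = 37*10 = 370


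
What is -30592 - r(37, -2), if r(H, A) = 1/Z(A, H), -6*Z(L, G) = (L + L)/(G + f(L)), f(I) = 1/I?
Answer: -122587/4 ≈ -30647.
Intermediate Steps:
Z(L, G) = -L/(3*(G + 1/L)) (Z(L, G) = -(L + L)/(6*(G + 1/L)) = -2*L/(6*(G + 1/L)) = -L/(3*(G + 1/L)))
r(H, A) = -(3 + 3*A*H)/A² (r(H, A) = 1/(-A²/(3 + 3*H*A)) = 1/(-A²/(3 + 3*A*H)) = -(3 + 3*A*H)/A²)
-30592 - r(37, -2) = -30592 - 3*(-1 - 1*(-2)*37)/(-2)² = -30592 - 3*(-1 + 74)/4 = -30592 - 3*73/4 = -30592 - 1*219/4 = -30592 - 219/4 = -122587/4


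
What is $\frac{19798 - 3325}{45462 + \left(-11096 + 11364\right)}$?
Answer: $\frac{969}{2690} \approx 0.36022$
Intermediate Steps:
$\frac{19798 - 3325}{45462 + \left(-11096 + 11364\right)} = \frac{16473}{45462 + 268} = \frac{16473}{45730} = 16473 \cdot \frac{1}{45730} = \frac{969}{2690}$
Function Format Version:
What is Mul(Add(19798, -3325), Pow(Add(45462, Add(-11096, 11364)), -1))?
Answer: Rational(969, 2690) ≈ 0.36022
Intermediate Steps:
Mul(Add(19798, -3325), Pow(Add(45462, Add(-11096, 11364)), -1)) = Mul(16473, Pow(Add(45462, 268), -1)) = Mul(16473, Pow(45730, -1)) = Mul(16473, Rational(1, 45730)) = Rational(969, 2690)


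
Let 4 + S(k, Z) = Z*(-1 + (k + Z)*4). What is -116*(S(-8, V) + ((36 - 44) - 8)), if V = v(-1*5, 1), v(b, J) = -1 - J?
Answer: -7192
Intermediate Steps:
V = -2 (V = -1 - 1*1 = -1 - 1 = -2)
S(k, Z) = -4 + Z*(-1 + 4*Z + 4*k) (S(k, Z) = -4 + Z*(-1 + (k + Z)*4) = -4 + Z*(-1 + (Z + k)*4) = -4 + Z*(-1 + (4*Z + 4*k)) = -4 + Z*(-1 + 4*Z + 4*k))
-116*(S(-8, V) + ((36 - 44) - 8)) = -116*((-4 - 1*(-2) + 4*(-2)**2 + 4*(-2)*(-8)) + ((36 - 44) - 8)) = -116*((-4 + 2 + 4*4 + 64) + (-8 - 8)) = -116*((-4 + 2 + 16 + 64) - 16) = -116*(78 - 16) = -116*62 = -7192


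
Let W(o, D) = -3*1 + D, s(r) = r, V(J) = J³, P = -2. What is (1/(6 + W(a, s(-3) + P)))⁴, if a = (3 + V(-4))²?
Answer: 1/16 ≈ 0.062500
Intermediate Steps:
a = 3721 (a = (3 + (-4)³)² = (3 - 64)² = (-61)² = 3721)
W(o, D) = -3 + D
(1/(6 + W(a, s(-3) + P)))⁴ = (1/(6 + (-3 + (-3 - 2))))⁴ = (1/(6 + (-3 - 5)))⁴ = (1/(6 - 8))⁴ = (1/(-2))⁴ = (-½)⁴ = 1/16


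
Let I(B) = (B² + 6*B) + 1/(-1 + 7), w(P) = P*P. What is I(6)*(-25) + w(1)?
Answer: -10819/6 ≈ -1803.2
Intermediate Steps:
w(P) = P²
I(B) = ⅙ + B² + 6*B (I(B) = (B² + 6*B) + 1/6 = (B² + 6*B) + ⅙ = ⅙ + B² + 6*B)
I(6)*(-25) + w(1) = (⅙ + 6² + 6*6)*(-25) + 1² = (⅙ + 36 + 36)*(-25) + 1 = (433/6)*(-25) + 1 = -10825/6 + 1 = -10819/6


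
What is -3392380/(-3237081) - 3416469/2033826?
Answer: -1386625413703/2194553167302 ≈ -0.63185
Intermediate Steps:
-3392380/(-3237081) - 3416469/2033826 = -3392380*(-1/3237081) - 3416469*1/2033826 = 3392380/3237081 - 1138823/677942 = -1386625413703/2194553167302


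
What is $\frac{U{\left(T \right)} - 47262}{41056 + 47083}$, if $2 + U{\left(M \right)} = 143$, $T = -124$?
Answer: $- \frac{47121}{88139} \approx -0.53462$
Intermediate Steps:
$U{\left(M \right)} = 141$ ($U{\left(M \right)} = -2 + 143 = 141$)
$\frac{U{\left(T \right)} - 47262}{41056 + 47083} = \frac{141 - 47262}{41056 + 47083} = - \frac{47121}{88139}$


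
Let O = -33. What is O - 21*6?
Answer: -159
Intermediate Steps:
O - 21*6 = -33 - 21*6 = -33 - 126 = -159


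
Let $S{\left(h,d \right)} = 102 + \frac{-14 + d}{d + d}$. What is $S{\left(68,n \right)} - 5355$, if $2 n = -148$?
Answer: $- \frac{194339}{37} \approx -5252.4$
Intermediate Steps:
$n = -74$ ($n = \frac{1}{2} \left(-148\right) = -74$)
$S{\left(h,d \right)} = 102 + \frac{-14 + d}{2 d}$
$S{\left(68,n \right)} - 5355 = \left(\frac{205}{2} - \frac{7}{-74}\right) - 5355 = \left(\frac{205}{2} - - \frac{7}{74}\right) - 5355 = \left(\frac{205}{2} + \frac{7}{74}\right) - 5355 = \frac{3796}{37} - 5355 = - \frac{194339}{37}$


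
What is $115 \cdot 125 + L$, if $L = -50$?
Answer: $14325$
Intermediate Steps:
$115 \cdot 125 + L = 115 \cdot 125 - 50 = 14375 - 50 = 14325$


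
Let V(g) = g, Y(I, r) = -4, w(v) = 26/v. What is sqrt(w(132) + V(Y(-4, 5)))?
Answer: I*sqrt(16566)/66 ≈ 1.9501*I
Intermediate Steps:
sqrt(w(132) + V(Y(-4, 5))) = sqrt(26/132 - 4) = sqrt(26*(1/132) - 4) = sqrt(13/66 - 4) = sqrt(-251/66) = I*sqrt(16566)/66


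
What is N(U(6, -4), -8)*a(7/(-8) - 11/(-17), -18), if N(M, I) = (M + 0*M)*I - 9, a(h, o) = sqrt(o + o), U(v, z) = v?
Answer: -342*I ≈ -342.0*I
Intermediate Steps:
a(h, o) = sqrt(2)*sqrt(o) (a(h, o) = sqrt(2*o) = sqrt(2)*sqrt(o))
N(M, I) = -9 + I*M (N(M, I) = (M + 0)*I - 9 = M*I - 9 = I*M - 9 = -9 + I*M)
N(U(6, -4), -8)*a(7/(-8) - 11/(-17), -18) = (-9 - 8*6)*(sqrt(2)*sqrt(-18)) = (-9 - 48)*(sqrt(2)*(3*I*sqrt(2))) = -342*I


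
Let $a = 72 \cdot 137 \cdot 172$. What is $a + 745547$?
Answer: $2442155$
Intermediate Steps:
$a = 1696608$ ($a = 9864 \cdot 172 = 1696608$)
$a + 745547 = 1696608 + 745547 = 2442155$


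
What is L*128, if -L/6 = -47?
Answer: 36096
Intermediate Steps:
L = 282 (L = -6*(-47) = 282)
L*128 = 282*128 = 36096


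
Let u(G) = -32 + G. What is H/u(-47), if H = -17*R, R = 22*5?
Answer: 1870/79 ≈ 23.671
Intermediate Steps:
R = 110
H = -1870 (H = -17*110 = -1870)
H/u(-47) = -1870/(-32 - 47) = -1870/(-79) = -1870*(-1/79) = 1870/79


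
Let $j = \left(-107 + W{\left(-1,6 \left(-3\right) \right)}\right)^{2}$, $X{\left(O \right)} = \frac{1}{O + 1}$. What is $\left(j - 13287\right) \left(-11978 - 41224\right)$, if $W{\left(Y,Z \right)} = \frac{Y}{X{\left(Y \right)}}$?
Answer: $97785276$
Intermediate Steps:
$X{\left(O \right)} = \frac{1}{1 + O}$
$W{\left(Y,Z \right)} = Y \left(1 + Y\right)$ ($W{\left(Y,Z \right)} = \frac{Y}{\frac{1}{1 + Y}} = Y \left(1 + Y\right)$)
$j = 11449$ ($j = \left(-107 - \left(1 - 1\right)\right)^{2} = \left(-107 - 0\right)^{2} = \left(-107 + 0\right)^{2} = \left(-107\right)^{2} = 11449$)
$\left(j - 13287\right) \left(-11978 - 41224\right) = \left(11449 - 13287\right) \left(-11978 - 41224\right) = \left(-1838\right) \left(-53202\right) = 97785276$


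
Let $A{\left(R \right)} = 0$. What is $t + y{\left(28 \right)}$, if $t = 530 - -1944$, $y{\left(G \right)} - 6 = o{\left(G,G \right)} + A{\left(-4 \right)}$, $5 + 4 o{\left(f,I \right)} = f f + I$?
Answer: $\frac{10727}{4} \approx 2681.8$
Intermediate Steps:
$o{\left(f,I \right)} = - \frac{5}{4} + \frac{I}{4} + \frac{f^{2}}{4}$ ($o{\left(f,I \right)} = - \frac{5}{4} + \frac{f f + I}{4} = - \frac{5}{4} + \frac{f^{2} + I}{4} = - \frac{5}{4} + \frac{I + f^{2}}{4} = - \frac{5}{4} + \left(\frac{I}{4} + \frac{f^{2}}{4}\right) = - \frac{5}{4} + \frac{I}{4} + \frac{f^{2}}{4}$)
$y{\left(G \right)} = \frac{19}{4} + \frac{G}{4} + \frac{G^{2}}{4}$ ($y{\left(G \right)} = 6 + \left(\left(- \frac{5}{4} + \frac{G}{4} + \frac{G^{2}}{4}\right) + 0\right) = 6 + \left(- \frac{5}{4} + \frac{G}{4} + \frac{G^{2}}{4}\right) = \frac{19}{4} + \frac{G}{4} + \frac{G^{2}}{4}$)
$t = 2474$ ($t = 530 + 1944 = 2474$)
$t + y{\left(28 \right)} = 2474 + \left(\frac{19}{4} + \frac{1}{4} \cdot 28 + \frac{28^{2}}{4}\right) = 2474 + \left(\frac{19}{4} + 7 + \frac{1}{4} \cdot 784\right) = 2474 + \left(\frac{19}{4} + 7 + 196\right) = 2474 + \frac{831}{4} = \frac{10727}{4}$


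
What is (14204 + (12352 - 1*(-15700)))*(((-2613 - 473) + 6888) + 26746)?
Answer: 1290836288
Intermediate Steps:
(14204 + (12352 - 1*(-15700)))*(((-2613 - 473) + 6888) + 26746) = (14204 + (12352 + 15700))*((-3086 + 6888) + 26746) = (14204 + 28052)*(3802 + 26746) = 42256*30548 = 1290836288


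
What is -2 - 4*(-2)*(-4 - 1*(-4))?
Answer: -2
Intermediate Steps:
-2 - 4*(-2)*(-4 - 1*(-4)) = -2 - (-8)*(-4 + 4) = -2 - (-8)*0 = -2 - 1*0 = -2 + 0 = -2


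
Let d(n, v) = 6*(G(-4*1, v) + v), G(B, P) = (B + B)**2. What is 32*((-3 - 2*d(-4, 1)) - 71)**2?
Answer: 23338112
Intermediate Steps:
G(B, P) = 4*B**2 (G(B, P) = (2*B)**2 = 4*B**2)
d(n, v) = 384 + 6*v (d(n, v) = 6*(4*(-4*1)**2 + v) = 6*(4*(-4)**2 + v) = 6*(4*16 + v) = 6*(64 + v) = 384 + 6*v)
32*((-3 - 2*d(-4, 1)) - 71)**2 = 32*((-3 - 2*(384 + 6*1)) - 71)**2 = 32*((-3 - 2*(384 + 6)) - 71)**2 = 32*((-3 - 2*390) - 71)**2 = 32*((-3 - 780) - 71)**2 = 32*(-783 - 71)**2 = 32*(-854)**2 = 32*729316 = 23338112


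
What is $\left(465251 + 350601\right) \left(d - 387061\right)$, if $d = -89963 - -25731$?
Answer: $-368188296636$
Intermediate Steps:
$d = -64232$ ($d = -89963 + 25731 = -64232$)
$\left(465251 + 350601\right) \left(d - 387061\right) = \left(465251 + 350601\right) \left(-64232 - 387061\right) = 815852 \left(-451293\right) = -368188296636$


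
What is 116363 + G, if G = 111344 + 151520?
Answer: 379227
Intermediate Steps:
G = 262864
116363 + G = 116363 + 262864 = 379227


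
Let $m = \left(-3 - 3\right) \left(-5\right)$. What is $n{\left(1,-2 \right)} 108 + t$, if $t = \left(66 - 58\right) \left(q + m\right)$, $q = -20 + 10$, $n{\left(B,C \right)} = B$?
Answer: $268$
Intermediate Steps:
$q = -10$
$m = 30$ ($m = \left(-3 - 3\right) \left(-5\right) = \left(-6\right) \left(-5\right) = 30$)
$t = 160$ ($t = \left(66 - 58\right) \left(-10 + 30\right) = 8 \cdot 20 = 160$)
$n{\left(1,-2 \right)} 108 + t = 1 \cdot 108 + 160 = 108 + 160 = 268$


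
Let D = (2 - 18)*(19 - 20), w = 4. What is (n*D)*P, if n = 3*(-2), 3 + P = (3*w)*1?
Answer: -864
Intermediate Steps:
P = 9 (P = -3 + (3*4)*1 = -3 + 12*1 = -3 + 12 = 9)
n = -6
D = 16 (D = -16*(-1) = 16)
(n*D)*P = -6*16*9 = -96*9 = -864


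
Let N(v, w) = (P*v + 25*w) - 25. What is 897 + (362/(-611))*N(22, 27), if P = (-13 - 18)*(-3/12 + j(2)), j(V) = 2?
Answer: 744814/611 ≈ 1219.0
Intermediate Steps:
P = -217/4 (P = (-13 - 18)*(-3/12 + 2) = -31*(-3*1/12 + 2) = -31*(-¼ + 2) = -31*7/4 = -217/4 ≈ -54.250)
N(v, w) = -25 + 25*w - 217*v/4 (N(v, w) = (-217*v/4 + 25*w) - 25 = (25*w - 217*v/4) - 25 = -25 + 25*w - 217*v/4)
897 + (362/(-611))*N(22, 27) = 897 + (362/(-611))*(-25 + 25*27 - 217/4*22) = 897 + (362*(-1/611))*(-25 + 675 - 2387/2) = 897 - 362/611*(-1087/2) = 897 + 196747/611 = 744814/611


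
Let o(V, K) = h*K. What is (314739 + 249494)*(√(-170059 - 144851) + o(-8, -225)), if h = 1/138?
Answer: -42317475/46 + 1692699*I*√34990 ≈ -9.1995e+5 + 3.1663e+8*I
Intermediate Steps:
h = 1/138 ≈ 0.0072464
o(V, K) = K/138
(314739 + 249494)*(√(-170059 - 144851) + o(-8, -225)) = (314739 + 249494)*(√(-170059 - 144851) + (1/138)*(-225)) = 564233*(√(-314910) - 75/46) = 564233*(3*I*√34990 - 75/46) = 564233*(-75/46 + 3*I*√34990) = -42317475/46 + 1692699*I*√34990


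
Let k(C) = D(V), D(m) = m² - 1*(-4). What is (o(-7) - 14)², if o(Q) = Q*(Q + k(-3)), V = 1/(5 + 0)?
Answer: 28224/625 ≈ 45.158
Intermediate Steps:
V = ⅕ (V = 1/5 = ⅕ ≈ 0.20000)
D(m) = 4 + m² (D(m) = m² + 4 = 4 + m²)
k(C) = 101/25 (k(C) = 4 + (⅕)² = 4 + 1/25 = 101/25)
o(Q) = Q*(101/25 + Q) (o(Q) = Q*(Q + 101/25) = Q*(101/25 + Q))
(o(-7) - 14)² = ((1/25)*(-7)*(101 + 25*(-7)) - 14)² = ((1/25)*(-7)*(101 - 175) - 14)² = ((1/25)*(-7)*(-74) - 14)² = (518/25 - 14)² = (168/25)² = 28224/625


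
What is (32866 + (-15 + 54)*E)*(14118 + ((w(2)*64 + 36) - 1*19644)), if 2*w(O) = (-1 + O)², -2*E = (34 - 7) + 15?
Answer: -174912526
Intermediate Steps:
E = -21 (E = -((34 - 7) + 15)/2 = -(27 + 15)/2 = -½*42 = -21)
w(O) = (-1 + O)²/2
(32866 + (-15 + 54)*E)*(14118 + ((w(2)*64 + 36) - 1*19644)) = (32866 + (-15 + 54)*(-21))*(14118 + ((((-1 + 2)²/2)*64 + 36) - 1*19644)) = (32866 + 39*(-21))*(14118 + ((((½)*1²)*64 + 36) - 19644)) = (32866 - 819)*(14118 + ((((½)*1)*64 + 36) - 19644)) = 32047*(14118 + (((½)*64 + 36) - 19644)) = 32047*(14118 + ((32 + 36) - 19644)) = 32047*(14118 + (68 - 19644)) = 32047*(14118 - 19576) = 32047*(-5458) = -174912526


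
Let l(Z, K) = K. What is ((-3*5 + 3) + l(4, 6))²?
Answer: 36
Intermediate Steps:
((-3*5 + 3) + l(4, 6))² = ((-3*5 + 3) + 6)² = ((-15 + 3) + 6)² = (-12 + 6)² = (-6)² = 36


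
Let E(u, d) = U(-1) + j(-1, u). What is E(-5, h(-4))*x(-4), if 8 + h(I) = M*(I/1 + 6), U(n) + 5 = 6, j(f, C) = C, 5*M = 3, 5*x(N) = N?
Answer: 16/5 ≈ 3.2000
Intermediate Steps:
x(N) = N/5
M = 3/5 (M = (1/5)*3 = 3/5 ≈ 0.60000)
U(n) = 1 (U(n) = -5 + 6 = 1)
h(I) = -22/5 + 3*I/5 (h(I) = -8 + 3*(I/1 + 6)/5 = -8 + 3*(I*1 + 6)/5 = -8 + 3*(I + 6)/5 = -8 + 3*(6 + I)/5 = -8 + (18/5 + 3*I/5) = -22/5 + 3*I/5)
E(u, d) = 1 + u
E(-5, h(-4))*x(-4) = (1 - 5)*((1/5)*(-4)) = -4*(-4/5) = 16/5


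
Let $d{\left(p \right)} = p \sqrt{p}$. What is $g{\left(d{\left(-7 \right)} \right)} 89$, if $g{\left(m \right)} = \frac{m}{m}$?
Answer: $89$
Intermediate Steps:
$d{\left(p \right)} = p^{\frac{3}{2}}$
$g{\left(m \right)} = 1$
$g{\left(d{\left(-7 \right)} \right)} 89 = 1 \cdot 89 = 89$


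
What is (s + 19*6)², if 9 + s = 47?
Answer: 23104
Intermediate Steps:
s = 38 (s = -9 + 47 = 38)
(s + 19*6)² = (38 + 19*6)² = (38 + 114)² = 152² = 23104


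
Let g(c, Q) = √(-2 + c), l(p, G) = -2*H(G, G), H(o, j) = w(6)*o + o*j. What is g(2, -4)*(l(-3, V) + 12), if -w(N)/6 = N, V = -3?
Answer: 0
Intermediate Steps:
w(N) = -6*N
H(o, j) = -36*o + j*o (H(o, j) = (-6*6)*o + o*j = -36*o + j*o)
l(p, G) = -2*G*(-36 + G)
g(2, -4)*(l(-3, V) + 12) = √(-2 + 2)*(2*(-3)*(36 - 1*(-3)) + 12) = √0*(2*(-3)*(36 + 3) + 12) = 0*(2*(-3)*39 + 12) = 0*(-234 + 12) = 0*(-222) = 0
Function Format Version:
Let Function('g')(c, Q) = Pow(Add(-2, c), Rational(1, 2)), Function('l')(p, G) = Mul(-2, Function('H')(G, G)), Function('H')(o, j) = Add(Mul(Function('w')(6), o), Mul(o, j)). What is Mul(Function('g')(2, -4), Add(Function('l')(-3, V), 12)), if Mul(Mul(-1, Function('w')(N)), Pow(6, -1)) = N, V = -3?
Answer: 0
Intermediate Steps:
Function('w')(N) = Mul(-6, N)
Function('H')(o, j) = Add(Mul(-36, o), Mul(j, o)) (Function('H')(o, j) = Add(Mul(Mul(-6, 6), o), Mul(o, j)) = Add(Mul(-36, o), Mul(j, o)))
Function('l')(p, G) = Mul(-2, G, Add(-36, G)) (Function('l')(p, G) = Mul(-2, Mul(G, Add(-36, G))) = Mul(-2, G, Add(-36, G)))
Mul(Function('g')(2, -4), Add(Function('l')(-3, V), 12)) = Mul(Pow(Add(-2, 2), Rational(1, 2)), Add(Mul(2, -3, Add(36, Mul(-1, -3))), 12)) = Mul(Pow(0, Rational(1, 2)), Add(Mul(2, -3, Add(36, 3)), 12)) = Mul(0, Add(Mul(2, -3, 39), 12)) = Mul(0, Add(-234, 12)) = Mul(0, -222) = 0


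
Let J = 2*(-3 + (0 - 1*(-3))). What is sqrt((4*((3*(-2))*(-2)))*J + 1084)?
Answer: 2*sqrt(271) ≈ 32.924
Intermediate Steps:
J = 0 (J = 2*(-3 + (0 + 3)) = 2*(-3 + 3) = 2*0 = 0)
sqrt((4*((3*(-2))*(-2)))*J + 1084) = sqrt((4*((3*(-2))*(-2)))*0 + 1084) = sqrt((4*(-6*(-2)))*0 + 1084) = sqrt((4*12)*0 + 1084) = sqrt(48*0 + 1084) = sqrt(0 + 1084) = sqrt(1084) = 2*sqrt(271)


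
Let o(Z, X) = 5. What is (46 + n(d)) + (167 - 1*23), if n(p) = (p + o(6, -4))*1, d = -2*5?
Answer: 185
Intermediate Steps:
d = -10
n(p) = 5 + p (n(p) = (p + 5)*1 = (5 + p)*1 = 5 + p)
(46 + n(d)) + (167 - 1*23) = (46 + (5 - 10)) + (167 - 1*23) = (46 - 5) + (167 - 23) = 41 + 144 = 185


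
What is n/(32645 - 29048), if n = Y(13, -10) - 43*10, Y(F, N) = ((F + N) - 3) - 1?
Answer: -431/3597 ≈ -0.11982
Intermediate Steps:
Y(F, N) = -4 + F + N (Y(F, N) = (-3 + F + N) - 1 = -4 + F + N)
n = -431 (n = (-4 + 13 - 10) - 43*10 = -1 - 430 = -431)
n/(32645 - 29048) = -431/(32645 - 29048) = -431/3597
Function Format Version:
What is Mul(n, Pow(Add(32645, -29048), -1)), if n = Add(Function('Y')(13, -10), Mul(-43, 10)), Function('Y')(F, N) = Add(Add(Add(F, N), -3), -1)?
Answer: Rational(-431, 3597) ≈ -0.11982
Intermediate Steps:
Function('Y')(F, N) = Add(-4, F, N) (Function('Y')(F, N) = Add(Add(-3, F, N), -1) = Add(-4, F, N))
n = -431 (n = Add(Add(-4, 13, -10), Mul(-43, 10)) = Add(-1, -430) = -431)
Mul(n, Pow(Add(32645, -29048), -1)) = Mul(-431, Pow(Add(32645, -29048), -1)) = Mul(-431, Pow(3597, -1)) = Mul(-431, Rational(1, 3597)) = Rational(-431, 3597)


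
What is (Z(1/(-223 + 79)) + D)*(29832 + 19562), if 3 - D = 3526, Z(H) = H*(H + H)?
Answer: -902094056711/5184 ≈ -1.7401e+8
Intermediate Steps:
Z(H) = 2*H² (Z(H) = H*(2*H) = 2*H²)
D = -3523 (D = 3 - 1*3526 = 3 - 3526 = -3523)
(Z(1/(-223 + 79)) + D)*(29832 + 19562) = (2*(1/(-223 + 79))² - 3523)*(29832 + 19562) = (2*(1/(-144))² - 3523)*49394 = (2*(-1/144)² - 3523)*49394 = (2*(1/20736) - 3523)*49394 = (1/10368 - 3523)*49394 = -36526463/10368*49394 = -902094056711/5184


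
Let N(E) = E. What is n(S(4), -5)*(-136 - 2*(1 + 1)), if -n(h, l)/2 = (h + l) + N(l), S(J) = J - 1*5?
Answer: -3080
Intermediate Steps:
S(J) = -5 + J (S(J) = J - 5 = -5 + J)
n(h, l) = -4*l - 2*h (n(h, l) = -2*((h + l) + l) = -2*(h + 2*l) = -4*l - 2*h)
n(S(4), -5)*(-136 - 2*(1 + 1)) = (-4*(-5) - 2*(-5 + 4))*(-136 - 2*(1 + 1)) = (20 - 2*(-1))*(-136 - 2*2) = (20 + 2)*(-136 - 4) = 22*(-140) = -3080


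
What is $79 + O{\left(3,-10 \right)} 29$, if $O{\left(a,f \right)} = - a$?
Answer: $-8$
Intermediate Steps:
$79 + O{\left(3,-10 \right)} 29 = 79 + \left(-1\right) 3 \cdot 29 = 79 - 87 = -8$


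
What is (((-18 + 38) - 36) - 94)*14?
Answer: -1540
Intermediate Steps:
(((-18 + 38) - 36) - 94)*14 = ((20 - 36) - 94)*14 = (-16 - 94)*14 = -110*14 = -1540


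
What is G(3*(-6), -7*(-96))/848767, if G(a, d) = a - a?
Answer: 0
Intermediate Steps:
G(a, d) = 0
G(3*(-6), -7*(-96))/848767 = 0/848767 = 0*(1/848767) = 0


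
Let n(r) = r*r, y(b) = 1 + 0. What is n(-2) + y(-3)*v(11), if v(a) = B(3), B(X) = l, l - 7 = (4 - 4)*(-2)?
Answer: 11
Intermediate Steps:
l = 7 (l = 7 + (4 - 4)*(-2) = 7 + 0*(-2) = 7 + 0 = 7)
y(b) = 1
B(X) = 7
v(a) = 7
n(r) = r**2
n(-2) + y(-3)*v(11) = (-2)**2 + 1*7 = 4 + 7 = 11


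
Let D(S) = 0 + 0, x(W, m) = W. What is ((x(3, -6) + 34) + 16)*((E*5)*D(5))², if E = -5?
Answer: 0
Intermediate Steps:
D(S) = 0
((x(3, -6) + 34) + 16)*((E*5)*D(5))² = ((3 + 34) + 16)*(-5*5*0)² = (37 + 16)*(-25*0)² = 53*0² = 53*0 = 0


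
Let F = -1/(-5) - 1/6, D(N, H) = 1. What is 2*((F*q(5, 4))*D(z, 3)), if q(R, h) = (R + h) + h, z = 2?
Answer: 13/15 ≈ 0.86667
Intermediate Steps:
q(R, h) = R + 2*h
F = 1/30 (F = -1*(-1/5) - 1*1/6 = 1/5 - 1/6 = 1/30 ≈ 0.033333)
2*((F*q(5, 4))*D(z, 3)) = 2*(((5 + 2*4)/30)*1) = 2*(((5 + 8)/30)*1) = 2*(((1/30)*13)*1) = 2*((13/30)*1) = 2*(13/30) = 13/15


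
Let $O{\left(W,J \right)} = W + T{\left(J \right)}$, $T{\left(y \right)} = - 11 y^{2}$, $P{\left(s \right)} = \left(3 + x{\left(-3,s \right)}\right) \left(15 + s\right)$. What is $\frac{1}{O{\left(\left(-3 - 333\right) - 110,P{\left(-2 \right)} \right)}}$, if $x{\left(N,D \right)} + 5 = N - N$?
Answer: $- \frac{1}{7882} \approx -0.00012687$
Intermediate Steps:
$x{\left(N,D \right)} = -5$ ($x{\left(N,D \right)} = -5 + \left(N - N\right) = -5 + 0 = -5$)
$P{\left(s \right)} = -30 - 2 s$ ($P{\left(s \right)} = \left(3 - 5\right) \left(15 + s\right) = - 2 \left(15 + s\right) = -30 - 2 s$)
$O{\left(W,J \right)} = W - 11 J^{2}$
$\frac{1}{O{\left(\left(-3 - 333\right) - 110,P{\left(-2 \right)} \right)}} = \frac{1}{\left(\left(-3 - 333\right) - 110\right) - 11 \left(-30 - -4\right)^{2}} = \frac{1}{\left(-336 - 110\right) - 11 \left(-30 + 4\right)^{2}} = \frac{1}{-446 - 11 \left(-26\right)^{2}} = \frac{1}{-446 - 7436} = \frac{1}{-7882} = - \frac{1}{7882}$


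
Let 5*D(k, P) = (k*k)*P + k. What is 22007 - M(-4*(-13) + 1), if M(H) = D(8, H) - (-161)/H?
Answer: 1130170/53 ≈ 21324.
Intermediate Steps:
D(k, P) = k/5 + P*k²/5 (D(k, P) = ((k*k)*P + k)/5 = (k²*P + k)/5 = (P*k² + k)/5 = (k + P*k²)/5 = k/5 + P*k²/5)
M(H) = 8/5 + 161/H + 64*H/5 (M(H) = (⅕)*8*(1 + H*8) - (-161)/H = (⅕)*8*(1 + 8*H) + 161/H = (8/5 + 64*H/5) + 161/H = 8/5 + 161/H + 64*H/5)
22007 - M(-4*(-13) + 1) = 22007 - (8/5 + 161/(-4*(-13) + 1) + 64*(-4*(-13) + 1)/5) = 22007 - (8/5 + 161/(52 + 1) + 64*(52 + 1)/5) = 22007 - (8/5 + 161/53 + (64/5)*53) = 22007 - (8/5 + 161*(1/53) + 3392/5) = 22007 - (8/5 + 161/53 + 3392/5) = 22007 - 1*36201/53 = 22007 - 36201/53 = 1130170/53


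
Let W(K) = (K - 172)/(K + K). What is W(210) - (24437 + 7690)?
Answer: -6746651/210 ≈ -32127.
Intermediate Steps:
W(K) = (-172 + K)/(2*K) (W(K) = (-172 + K)/((2*K)) = (-172 + K)*(1/(2*K)) = (-172 + K)/(2*K))
W(210) - (24437 + 7690) = (1/2)*(-172 + 210)/210 - (24437 + 7690) = (1/2)*(1/210)*38 - 1*32127 = 19/210 - 32127 = -6746651/210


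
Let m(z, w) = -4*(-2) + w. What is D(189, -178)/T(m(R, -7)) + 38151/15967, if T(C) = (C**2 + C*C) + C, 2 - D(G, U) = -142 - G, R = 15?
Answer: 1810488/15967 ≈ 113.39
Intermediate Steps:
m(z, w) = 8 + w
D(G, U) = 144 + G (D(G, U) = 2 - (-142 - G) = 2 + (142 + G) = 144 + G)
T(C) = C + 2*C**2 (T(C) = (C**2 + C**2) + C = 2*C**2 + C = C + 2*C**2)
D(189, -178)/T(m(R, -7)) + 38151/15967 = (144 + 189)/(((8 - 7)*(1 + 2*(8 - 7)))) + 38151/15967 = 333/((1*(1 + 2*1))) + 38151*(1/15967) = 333/((1*(1 + 2))) + 38151/15967 = 333/((1*3)) + 38151/15967 = 333/3 + 38151/15967 = 333*(1/3) + 38151/15967 = 111 + 38151/15967 = 1810488/15967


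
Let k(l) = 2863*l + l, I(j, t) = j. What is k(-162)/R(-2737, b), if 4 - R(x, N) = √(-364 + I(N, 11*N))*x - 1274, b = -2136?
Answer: -74118888/2341194473 + 7936752600*I/2341194473 ≈ -0.031659 + 3.39*I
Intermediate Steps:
k(l) = 2864*l
R(x, N) = 1278 - x*√(-364 + N) (R(x, N) = 4 - (√(-364 + N)*x - 1274) = 4 - (x*√(-364 + N) - 1274) = 4 - (-1274 + x*√(-364 + N)) = 4 + (1274 - x*√(-364 + N)) = 1278 - x*√(-364 + N))
k(-162)/R(-2737, b) = (2864*(-162))/(1278 - 1*(-2737)*√(-364 - 2136)) = -463968/(1278 - 1*(-2737)*√(-2500)) = -463968/(1278 - 1*(-2737)*50*I) = -463968*(1278 - 136850*I)/18729555784 = -57996*(1278 - 136850*I)/2341194473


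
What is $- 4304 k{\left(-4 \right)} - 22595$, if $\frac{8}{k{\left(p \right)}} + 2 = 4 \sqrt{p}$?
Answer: $- \frac{366899}{17} + \frac{68864 i}{17} \approx -21582.0 + 4050.8 i$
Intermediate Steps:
$k{\left(p \right)} = \frac{8}{-2 + 4 \sqrt{p}}$
$- 4304 k{\left(-4 \right)} - 22595 = - 4304 \frac{4}{-1 + 2 \sqrt{-4}} - 22595 = - 4304 \frac{4}{-1 + 2 \cdot 2 i} - 22595 = - 4304 \frac{4}{-1 + 4 i} - 22595 = - 4304 \cdot 4 \frac{-1 - 4 i}{17} - 22595 = - 4304 \frac{4 \left(-1 - 4 i\right)}{17} - 22595 = - \frac{17216 \left(-1 - 4 i\right)}{17} - 22595 = -22595 - \frac{17216 \left(-1 - 4 i\right)}{17}$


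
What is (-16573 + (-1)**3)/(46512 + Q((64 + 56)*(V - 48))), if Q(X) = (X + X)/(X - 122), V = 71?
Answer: -10930553/30676044 ≈ -0.35632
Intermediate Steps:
Q(X) = 2*X/(-122 + X) (Q(X) = (2*X)/(-122 + X) = 2*X/(-122 + X))
(-16573 + (-1)**3)/(46512 + Q((64 + 56)*(V - 48))) = (-16573 + (-1)**3)/(46512 + 2*((64 + 56)*(71 - 48))/(-122 + (64 + 56)*(71 - 48))) = (-16573 - 1)/(46512 + 2*(120*23)/(-122 + 120*23)) = -16574/(46512 + 2*2760/(-122 + 2760)) = -16574/(46512 + 2*2760/2638) = -16574/(46512 + 2*2760*(1/2638)) = -16574/(46512 + 2760/1319) = -16574/61352088/1319 = -16574*1319/61352088 = -10930553/30676044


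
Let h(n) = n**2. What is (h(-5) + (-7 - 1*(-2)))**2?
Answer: 400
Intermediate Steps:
(h(-5) + (-7 - 1*(-2)))**2 = ((-5)**2 + (-7 - 1*(-2)))**2 = (25 + (-7 + 2))**2 = (25 - 5)**2 = 20**2 = 400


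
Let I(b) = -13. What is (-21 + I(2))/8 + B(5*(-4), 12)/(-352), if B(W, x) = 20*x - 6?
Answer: -865/176 ≈ -4.9148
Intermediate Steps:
B(W, x) = -6 + 20*x
(-21 + I(2))/8 + B(5*(-4), 12)/(-352) = (-21 - 13)/8 + (-6 + 20*12)/(-352) = -34*⅛ + (-6 + 240)*(-1/352) = -17/4 + 234*(-1/352) = -17/4 - 117/176 = -865/176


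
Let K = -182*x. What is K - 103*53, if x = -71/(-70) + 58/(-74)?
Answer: -1017676/185 ≈ -5501.0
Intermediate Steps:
x = 597/2590 (x = -71*(-1/70) + 58*(-1/74) = 71/70 - 29/37 = 597/2590 ≈ 0.23050)
K = -7761/185 (K = -182*597/2590 = -7761/185 ≈ -41.951)
K - 103*53 = -7761/185 - 103*53 = -7761/185 - 1*5459 = -7761/185 - 5459 = -1017676/185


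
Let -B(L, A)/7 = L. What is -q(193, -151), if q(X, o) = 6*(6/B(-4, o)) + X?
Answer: -1360/7 ≈ -194.29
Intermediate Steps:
B(L, A) = -7*L
q(X, o) = 9/7 + X (q(X, o) = 6*(6/((-7*(-4)))) + X = 6*(6/28) + X = 6*(6*(1/28)) + X = 6*(3/14) + X = 9/7 + X)
-q(193, -151) = -(9/7 + 193) = -1*1360/7 = -1360/7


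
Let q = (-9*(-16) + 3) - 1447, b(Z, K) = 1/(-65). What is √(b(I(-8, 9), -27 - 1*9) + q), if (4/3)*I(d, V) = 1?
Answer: 3*I*√610285/65 ≈ 36.056*I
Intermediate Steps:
I(d, V) = ¾ (I(d, V) = (¾)*1 = ¾)
b(Z, K) = -1/65
q = -1300 (q = (144 + 3) - 1447 = 147 - 1447 = -1300)
√(b(I(-8, 9), -27 - 1*9) + q) = √(-1/65 - 1300) = √(-84501/65) = 3*I*√610285/65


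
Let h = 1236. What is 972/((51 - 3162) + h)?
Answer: -324/625 ≈ -0.51840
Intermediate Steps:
972/((51 - 3162) + h) = 972/((51 - 3162) + 1236) = 972/(-3111 + 1236) = 972/(-1875) = 972*(-1/1875) = -324/625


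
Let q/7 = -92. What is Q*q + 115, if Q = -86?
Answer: 55499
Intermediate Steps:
q = -644 (q = 7*(-92) = -644)
Q*q + 115 = -86*(-644) + 115 = 55384 + 115 = 55499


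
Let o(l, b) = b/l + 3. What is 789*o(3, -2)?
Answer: 1841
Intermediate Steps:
o(l, b) = 3 + b/l (o(l, b) = b/l + 3 = 3 + b/l)
789*o(3, -2) = 789*(3 - 2/3) = 789*(7/3) = 1841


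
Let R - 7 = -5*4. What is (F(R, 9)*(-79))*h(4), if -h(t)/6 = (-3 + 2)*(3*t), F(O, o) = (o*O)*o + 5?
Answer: 5961024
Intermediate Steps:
R = -13 (R = 7 - 5*4 = 7 - 20 = -13)
F(O, o) = 5 + O*o² (F(O, o) = (O*o)*o + 5 = O*o² + 5 = 5 + O*o²)
h(t) = 18*t (h(t) = -6*(-3 + 2)*3*t = -(-6)*3*t = -(-18)*t = 18*t)
(F(R, 9)*(-79))*h(4) = ((5 - 13*9²)*(-79))*(18*4) = ((5 - 13*81)*(-79))*72 = ((5 - 1053)*(-79))*72 = -1048*(-79)*72 = 82792*72 = 5961024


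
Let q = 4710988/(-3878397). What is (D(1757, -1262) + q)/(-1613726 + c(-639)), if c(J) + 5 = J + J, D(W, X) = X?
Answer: 445386182/569422369143 ≈ 0.00078217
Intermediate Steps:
c(J) = -5 + 2*J (c(J) = -5 + (J + J) = -5 + 2*J)
q = -4710988/3878397 (q = 4710988*(-1/3878397) = -4710988/3878397 ≈ -1.2147)
(D(1757, -1262) + q)/(-1613726 + c(-639)) = (-1262 - 4710988/3878397)/(-1613726 + (-5 + 2*(-639))) = -4899248002/(3878397*(-1613726 + (-5 - 1278))) = -4899248002/(3878397*(-1613726 - 1283)) = -4899248002/3878397/(-1615009) = -4899248002/3878397*(-1/1615009) = 445386182/569422369143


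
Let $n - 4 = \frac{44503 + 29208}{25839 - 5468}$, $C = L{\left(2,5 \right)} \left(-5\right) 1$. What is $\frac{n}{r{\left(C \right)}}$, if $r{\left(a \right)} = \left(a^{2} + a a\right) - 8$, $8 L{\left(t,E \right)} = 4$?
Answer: $\frac{310390}{183339} \approx 1.693$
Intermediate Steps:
$L{\left(t,E \right)} = \frac{1}{2}$ ($L{\left(t,E \right)} = \frac{1}{8} \cdot 4 = \frac{1}{2}$)
$C = - \frac{5}{2}$ ($C = \frac{1}{2} \left(-5\right) 1 = \left(- \frac{5}{2}\right) 1 = - \frac{5}{2} \approx -2.5$)
$n = \frac{155195}{20371}$ ($n = 4 + \frac{44503 + 29208}{25839 - 5468} = 4 + \frac{73711}{20371} = \frac{155195}{20371} \approx 7.6184$)
$r{\left(a \right)} = -8 + 2 a^{2}$ ($r{\left(a \right)} = \left(a^{2} + a^{2}\right) - 8 = 2 a^{2} - 8 = -8 + 2 a^{2}$)
$\frac{n}{r{\left(C \right)}} = \frac{155195}{20371 \left(-8 + 2 \left(- \frac{5}{2}\right)^{2}\right)} = \frac{155195}{20371 \left(-8 + 2 \cdot \frac{25}{4}\right)} = \frac{155195}{20371 \left(-8 + \frac{25}{2}\right)} = \frac{155195}{20371 \cdot \frac{9}{2}} = \frac{155195}{20371} \cdot \frac{2}{9} = \frac{310390}{183339}$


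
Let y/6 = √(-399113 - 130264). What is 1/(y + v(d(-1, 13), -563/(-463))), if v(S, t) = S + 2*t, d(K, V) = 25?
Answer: 5880563/4085513967469 - 1286214*I*√529377/4085513967469 ≈ 1.4394e-6 - 0.00022906*I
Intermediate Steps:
y = 6*I*√529377 (y = 6*√(-399113 - 130264) = 6*√(-529377) = 6*(I*√529377) = 6*I*√529377 ≈ 4365.5*I)
1/(y + v(d(-1, 13), -563/(-463))) = 1/(6*I*√529377 + (25 + 2*(-563/(-463)))) = 1/(6*I*√529377 + (25 + 2*(-563*(-1/463)))) = 1/(6*I*√529377 + (25 + 2*(563/463))) = 1/(6*I*√529377 + (25 + 1126/463)) = 1/(6*I*√529377 + 12701/463) = 1/(12701/463 + 6*I*√529377)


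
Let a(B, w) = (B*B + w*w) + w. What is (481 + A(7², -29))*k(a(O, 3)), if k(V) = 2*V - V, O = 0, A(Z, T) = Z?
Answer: 6360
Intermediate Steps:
a(B, w) = w + B² + w² (a(B, w) = (B² + w²) + w = w + B² + w²)
k(V) = V
(481 + A(7², -29))*k(a(O, 3)) = (481 + 7²)*(3 + 0² + 3²) = (481 + 49)*(3 + 0 + 9) = 530*12 = 6360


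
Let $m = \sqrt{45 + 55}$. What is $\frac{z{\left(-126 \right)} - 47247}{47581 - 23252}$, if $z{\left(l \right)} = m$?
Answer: $- \frac{47237}{24329} \approx -1.9416$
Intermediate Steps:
$m = 10$ ($m = \sqrt{100} = 10$)
$z{\left(l \right)} = 10$
$\frac{z{\left(-126 \right)} - 47247}{47581 - 23252} = \frac{10 - 47247}{47581 - 23252} = - \frac{47237}{24329}$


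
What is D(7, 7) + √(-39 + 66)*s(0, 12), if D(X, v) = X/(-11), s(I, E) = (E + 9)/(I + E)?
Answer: -7/11 + 21*√3/4 ≈ 8.4569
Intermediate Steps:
s(I, E) = (9 + E)/(E + I)
D(X, v) = -X/11 (D(X, v) = X*(-1/11) = -X/11)
D(7, 7) + √(-39 + 66)*s(0, 12) = -1/11*7 + √(-39 + 66)*((9 + 12)/(12 + 0)) = -7/11 + √27*(21/12) = -7/11 + (3*√3)*((1/12)*21) = -7/11 + (3*√3)*(7/4) = -7/11 + 21*√3/4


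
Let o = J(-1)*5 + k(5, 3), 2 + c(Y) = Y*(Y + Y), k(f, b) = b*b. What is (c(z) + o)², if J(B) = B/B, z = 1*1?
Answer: 196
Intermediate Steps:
k(f, b) = b²
z = 1
J(B) = 1
c(Y) = -2 + 2*Y² (c(Y) = -2 + Y*(Y + Y) = -2 + Y*(2*Y) = -2 + 2*Y²)
o = 14 (o = 1*5 + 3² = 5 + 9 = 14)
(c(z) + o)² = ((-2 + 2*1²) + 14)² = ((-2 + 2*1) + 14)² = ((-2 + 2) + 14)² = (0 + 14)² = 14² = 196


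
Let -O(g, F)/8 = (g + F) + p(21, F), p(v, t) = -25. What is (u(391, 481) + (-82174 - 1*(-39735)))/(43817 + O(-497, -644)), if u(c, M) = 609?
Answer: -8366/10629 ≈ -0.78709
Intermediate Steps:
O(g, F) = 200 - 8*F - 8*g (O(g, F) = -8*((g + F) - 25) = -8*((F + g) - 25) = -8*(-25 + F + g) = 200 - 8*F - 8*g)
(u(391, 481) + (-82174 - 1*(-39735)))/(43817 + O(-497, -644)) = (609 + (-82174 - 1*(-39735)))/(43817 + (200 - 8*(-644) - 8*(-497))) = (609 + (-82174 + 39735))/(43817 + (200 + 5152 + 3976)) = (609 - 42439)/(43817 + 9328) = -41830/53145 = -41830*1/53145 = -8366/10629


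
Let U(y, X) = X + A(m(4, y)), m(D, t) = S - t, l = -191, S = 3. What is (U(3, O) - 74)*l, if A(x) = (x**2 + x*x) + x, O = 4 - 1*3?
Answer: 13943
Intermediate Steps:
m(D, t) = 3 - t
O = 1 (O = 4 - 3 = 1)
A(x) = x + 2*x**2 (A(x) = (x**2 + x**2) + x = 2*x**2 + x = x + 2*x**2)
U(y, X) = X + (3 - y)*(7 - 2*y) (U(y, X) = X + (3 - y)*(1 + 2*(3 - y)) = X + (3 - y)*(1 + (6 - 2*y)) = X + (3 - y)*(7 - 2*y))
(U(3, O) - 74)*l = ((1 + (-7 + 2*3)*(-3 + 3)) - 74)*(-191) = ((1 + (-7 + 6)*0) - 74)*(-191) = ((1 - 1*0) - 74)*(-191) = ((1 + 0) - 74)*(-191) = (1 - 74)*(-191) = -73*(-191) = 13943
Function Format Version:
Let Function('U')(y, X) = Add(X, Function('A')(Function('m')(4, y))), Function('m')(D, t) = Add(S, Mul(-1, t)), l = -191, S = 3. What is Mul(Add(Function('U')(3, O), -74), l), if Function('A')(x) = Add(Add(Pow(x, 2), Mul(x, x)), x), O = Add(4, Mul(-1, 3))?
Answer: 13943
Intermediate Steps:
Function('m')(D, t) = Add(3, Mul(-1, t))
O = 1 (O = Add(4, -3) = 1)
Function('A')(x) = Add(x, Mul(2, Pow(x, 2))) (Function('A')(x) = Add(Add(Pow(x, 2), Pow(x, 2)), x) = Add(Mul(2, Pow(x, 2)), x) = Add(x, Mul(2, Pow(x, 2))))
Function('U')(y, X) = Add(X, Mul(Add(3, Mul(-1, y)), Add(7, Mul(-2, y)))) (Function('U')(y, X) = Add(X, Mul(Add(3, Mul(-1, y)), Add(1, Mul(2, Add(3, Mul(-1, y)))))) = Add(X, Mul(Add(3, Mul(-1, y)), Add(1, Add(6, Mul(-2, y))))) = Add(X, Mul(Add(3, Mul(-1, y)), Add(7, Mul(-2, y)))))
Mul(Add(Function('U')(3, O), -74), l) = Mul(Add(Add(1, Mul(Add(-7, Mul(2, 3)), Add(-3, 3))), -74), -191) = Mul(Add(Add(1, Mul(Add(-7, 6), 0)), -74), -191) = Mul(Add(Add(1, Mul(-1, 0)), -74), -191) = Mul(Add(Add(1, 0), -74), -191) = Mul(Add(1, -74), -191) = Mul(-73, -191) = 13943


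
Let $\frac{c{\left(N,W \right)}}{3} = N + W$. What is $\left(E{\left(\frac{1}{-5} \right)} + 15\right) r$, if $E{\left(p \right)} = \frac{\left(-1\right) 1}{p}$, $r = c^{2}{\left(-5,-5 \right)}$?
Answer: $18000$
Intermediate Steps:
$c{\left(N,W \right)} = 3 N + 3 W$ ($c{\left(N,W \right)} = 3 \left(N + W\right) = 3 N + 3 W$)
$r = 900$ ($r = \left(3 \left(-5\right) + 3 \left(-5\right)\right)^{2} = \left(-15 - 15\right)^{2} = \left(-30\right)^{2} = 900$)
$E{\left(p \right)} = - \frac{1}{p}$
$\left(E{\left(\frac{1}{-5} \right)} + 15\right) r = \left(- \frac{1}{\frac{1}{-5}} + 15\right) 900 = \left(- \frac{1}{- \frac{1}{5}} + 15\right) 900 = \left(\left(-1\right) \left(-5\right) + 15\right) 900 = \left(5 + 15\right) 900 = 20 \cdot 900 = 18000$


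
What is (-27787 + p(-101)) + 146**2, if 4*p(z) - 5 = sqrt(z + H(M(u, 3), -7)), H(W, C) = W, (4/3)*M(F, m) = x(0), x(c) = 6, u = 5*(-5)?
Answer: -25879/4 + I*sqrt(386)/8 ≈ -6469.8 + 2.4559*I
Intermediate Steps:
u = -25
M(F, m) = 9/2 (M(F, m) = (3/4)*6 = 9/2)
p(z) = 5/4 + sqrt(9/2 + z)/4 (p(z) = 5/4 + sqrt(z + 9/2)/4 = 5/4 + sqrt(9/2 + z)/4)
(-27787 + p(-101)) + 146**2 = (-27787 + (5/4 + sqrt(18 + 4*(-101))/8)) + 146**2 = (-27787 + (5/4 + sqrt(18 - 404)/8)) + 21316 = (-27787 + (5/4 + sqrt(-386)/8)) + 21316 = (-27787 + (5/4 + (I*sqrt(386))/8)) + 21316 = (-27787 + (5/4 + I*sqrt(386)/8)) + 21316 = (-111143/4 + I*sqrt(386)/8) + 21316 = -25879/4 + I*sqrt(386)/8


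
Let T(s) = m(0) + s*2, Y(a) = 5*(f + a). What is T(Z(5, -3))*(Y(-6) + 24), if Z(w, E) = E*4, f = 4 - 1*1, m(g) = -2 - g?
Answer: -234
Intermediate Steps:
f = 3 (f = 4 - 1 = 3)
Y(a) = 15 + 5*a (Y(a) = 5*(3 + a) = 15 + 5*a)
Z(w, E) = 4*E
T(s) = -2 + 2*s (T(s) = (-2 - 1*0) + s*2 = (-2 + 0) + 2*s = -2 + 2*s)
T(Z(5, -3))*(Y(-6) + 24) = (-2 + 2*(4*(-3)))*((15 + 5*(-6)) + 24) = (-2 + 2*(-12))*((15 - 30) + 24) = (-2 - 24)*(-15 + 24) = -26*9 = -234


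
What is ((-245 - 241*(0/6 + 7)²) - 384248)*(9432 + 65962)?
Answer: -29878792988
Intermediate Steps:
((-245 - 241*(0/6 + 7)²) - 384248)*(9432 + 65962) = ((-245 - 241*(0*(⅙) + 7)²) - 384248)*75394 = ((-245 - 241*(0 + 7)²) - 384248)*75394 = ((-245 - 241*7²) - 384248)*75394 = ((-245 - 241*49) - 384248)*75394 = ((-245 - 11809) - 384248)*75394 = (-12054 - 384248)*75394 = -396302*75394 = -29878792988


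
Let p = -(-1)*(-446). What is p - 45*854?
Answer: -38876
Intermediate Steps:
p = -446 (p = -1*446 = -446)
p - 45*854 = -446 - 45*854 = -446 - 38430 = -38876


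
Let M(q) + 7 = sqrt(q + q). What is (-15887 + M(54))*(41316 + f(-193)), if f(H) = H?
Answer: -653608962 + 246738*sqrt(3) ≈ -6.5318e+8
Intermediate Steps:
M(q) = -7 + sqrt(2)*sqrt(q) (M(q) = -7 + sqrt(q + q) = -7 + sqrt(2*q) = -7 + sqrt(2)*sqrt(q))
(-15887 + M(54))*(41316 + f(-193)) = (-15887 + (-7 + sqrt(2)*sqrt(54)))*(41316 - 193) = (-15887 + (-7 + sqrt(2)*(3*sqrt(6))))*41123 = (-15887 + (-7 + 6*sqrt(3)))*41123 = (-15894 + 6*sqrt(3))*41123 = -653608962 + 246738*sqrt(3)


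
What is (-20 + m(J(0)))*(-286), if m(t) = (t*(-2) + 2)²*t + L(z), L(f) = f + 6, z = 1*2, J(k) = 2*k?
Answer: 3432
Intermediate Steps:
z = 2
L(f) = 6 + f
m(t) = 8 + t*(2 - 2*t)² (m(t) = (t*(-2) + 2)²*t + (6 + 2) = (-2*t + 2)²*t + 8 = (2 - 2*t)²*t + 8 = t*(2 - 2*t)² + 8 = 8 + t*(2 - 2*t)²)
(-20 + m(J(0)))*(-286) = (-20 + (8 + 4*(2*0)*(-1 + 2*0)²))*(-286) = (-20 + (8 + 4*0*(-1 + 0)²))*(-286) = (-20 + (8 + 4*0*(-1)²))*(-286) = (-20 + (8 + 4*0*1))*(-286) = (-20 + (8 + 0))*(-286) = (-20 + 8)*(-286) = -12*(-286) = 3432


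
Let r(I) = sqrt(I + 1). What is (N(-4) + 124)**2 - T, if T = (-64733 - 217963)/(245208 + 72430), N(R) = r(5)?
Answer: 2443095206/158819 + 248*sqrt(6) ≈ 15990.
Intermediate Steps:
r(I) = sqrt(1 + I)
N(R) = sqrt(6) (N(R) = sqrt(1 + 5) = sqrt(6))
T = -141348/158819 (T = -282696/317638 = -282696*1/317638 = -141348/158819 ≈ -0.88999)
(N(-4) + 124)**2 - T = (sqrt(6) + 124)**2 - 1*(-141348/158819) = (124 + sqrt(6))**2 + 141348/158819 = 141348/158819 + (124 + sqrt(6))**2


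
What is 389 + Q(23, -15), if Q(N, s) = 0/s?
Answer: 389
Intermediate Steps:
Q(N, s) = 0
389 + Q(23, -15) = 389 + 0 = 389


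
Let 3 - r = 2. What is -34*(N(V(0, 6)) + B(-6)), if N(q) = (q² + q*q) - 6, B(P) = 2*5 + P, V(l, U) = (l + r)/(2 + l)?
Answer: 51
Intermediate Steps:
r = 1 (r = 3 - 1*2 = 3 - 2 = 1)
V(l, U) = (1 + l)/(2 + l) (V(l, U) = (l + 1)/(2 + l) = (1 + l)/(2 + l))
B(P) = 10 + P
N(q) = -6 + 2*q² (N(q) = (q² + q²) - 6 = 2*q² - 6 = -6 + 2*q²)
-34*(N(V(0, 6)) + B(-6)) = -34*((-6 + 2*((1 + 0)/(2 + 0))²) + (10 - 6)) = -34*((-6 + 2*(1/2)²) + 4) = -34*((-6 + 2*((½)*1)²) + 4) = -34*((-6 + 2*(½)²) + 4) = -34*((-6 + 2*(¼)) + 4) = -34*((-6 + ½) + 4) = -34*(-11/2 + 4) = -34*(-3/2) = 51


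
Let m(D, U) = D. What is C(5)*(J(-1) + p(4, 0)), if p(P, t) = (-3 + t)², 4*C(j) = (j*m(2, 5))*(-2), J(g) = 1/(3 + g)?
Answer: -95/2 ≈ -47.500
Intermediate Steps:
C(j) = -j (C(j) = ((j*2)*(-2))/4 = ((2*j)*(-2))/4 = (-4*j)/4 = -j)
C(5)*(J(-1) + p(4, 0)) = (-1*5)*(1/(3 - 1) + (-3 + 0)²) = -5*(1/2 + (-3)²) = -5*(½ + 9) = -5*19/2 = -95/2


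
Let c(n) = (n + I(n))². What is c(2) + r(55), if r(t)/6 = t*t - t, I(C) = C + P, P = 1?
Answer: 17845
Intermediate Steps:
I(C) = 1 + C (I(C) = C + 1 = 1 + C)
r(t) = -6*t + 6*t² (r(t) = 6*(t*t - t) = 6*(t² - t) = -6*t + 6*t²)
c(n) = (1 + 2*n)² (c(n) = (n + (1 + n))² = (1 + 2*n)²)
c(2) + r(55) = (1 + 2*2)² + 6*55*(-1 + 55) = (1 + 4)² + 6*55*54 = 5² + 17820 = 25 + 17820 = 17845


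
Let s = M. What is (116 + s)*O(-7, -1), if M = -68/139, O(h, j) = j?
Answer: -16056/139 ≈ -115.51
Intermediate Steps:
M = -68/139 ≈ -0.48921
s = -68/139 ≈ -0.48921
(116 + s)*O(-7, -1) = (116 - 68/139)*(-1) = (16056/139)*(-1) = -16056/139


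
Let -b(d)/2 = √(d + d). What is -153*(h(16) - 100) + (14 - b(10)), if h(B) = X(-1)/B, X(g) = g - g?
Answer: 15314 + 4*√5 ≈ 15323.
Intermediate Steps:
X(g) = 0
h(B) = 0 (h(B) = 0/B = 0)
b(d) = -2*√2*√d (b(d) = -2*√(d + d) = -2*√2*√d)
-153*(h(16) - 100) + (14 - b(10)) = -153*(0 - 100) + (14 - (-2)*√2*√10) = -153*(-100) + (14 - (-4)*√5) = 15300 + (14 + 4*√5) = 15314 + 4*√5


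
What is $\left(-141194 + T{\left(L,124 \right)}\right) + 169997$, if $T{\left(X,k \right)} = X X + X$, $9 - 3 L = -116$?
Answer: $\frac{275227}{9} \approx 30581.0$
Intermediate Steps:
$L = \frac{125}{3}$ ($L = 3 - - \frac{116}{3} = 3 + \frac{116}{3} = \frac{125}{3} \approx 41.667$)
$T{\left(X,k \right)} = X + X^{2}$ ($T{\left(X,k \right)} = X^{2} + X = X + X^{2}$)
$\left(-141194 + T{\left(L,124 \right)}\right) + 169997 = \left(-141194 + \frac{125 \left(1 + \frac{125}{3}\right)}{3}\right) + 169997 = \left(-141194 + \frac{125}{3} \cdot \frac{128}{3}\right) + 169997 = \left(-141194 + \frac{16000}{9}\right) + 169997 = - \frac{1254746}{9} + 169997 = \frac{275227}{9}$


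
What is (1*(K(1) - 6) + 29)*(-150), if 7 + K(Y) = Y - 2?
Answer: -2250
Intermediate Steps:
K(Y) = -9 + Y (K(Y) = -7 + (Y - 2) = -7 + (-2 + Y) = -9 + Y)
(1*(K(1) - 6) + 29)*(-150) = (1*((-9 + 1) - 6) + 29)*(-150) = (1*(-8 - 6) + 29)*(-150) = (1*(-14) + 29)*(-150) = (-14 + 29)*(-150) = 15*(-150) = -2250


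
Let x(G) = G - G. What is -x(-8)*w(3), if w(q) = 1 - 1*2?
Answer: 0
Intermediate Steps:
w(q) = -1 (w(q) = 1 - 2 = -1)
x(G) = 0
-x(-8)*w(3) = -0*(-1) = -1*0 = 0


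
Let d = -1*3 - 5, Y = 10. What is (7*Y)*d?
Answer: -560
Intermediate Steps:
d = -8 (d = -3 - 5 = -8)
(7*Y)*d = (7*10)*(-8) = 70*(-8) = -560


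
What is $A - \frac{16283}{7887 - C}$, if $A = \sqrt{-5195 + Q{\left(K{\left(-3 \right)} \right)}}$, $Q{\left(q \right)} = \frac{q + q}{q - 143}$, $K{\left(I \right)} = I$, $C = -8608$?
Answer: $- \frac{16283}{16495} + \frac{4 i \sqrt{1730246}}{73} \approx -0.98715 + 72.076 i$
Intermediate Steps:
$Q{\left(q \right)} = \frac{2 q}{-143 + q}$
$A = \frac{4 i \sqrt{1730246}}{73}$ ($A = \sqrt{-5195 + 2 \left(-3\right) \frac{1}{-143 - 3}} = \sqrt{-5195 + 2 \left(-3\right) \frac{1}{-146}} = \sqrt{-5195 + 2 \left(-3\right) \left(- \frac{1}{146}\right)} = \sqrt{-5195 + \frac{3}{73}} = \sqrt{- \frac{379232}{73}} = \frac{4 i \sqrt{1730246}}{73} \approx 72.076 i$)
$A - \frac{16283}{7887 - C} = \frac{4 i \sqrt{1730246}}{73} - \frac{16283}{7887 - -8608} = \frac{4 i \sqrt{1730246}}{73} - \frac{16283}{7887 + 8608} = \frac{4 i \sqrt{1730246}}{73} - \frac{16283}{16495} = - \frac{16283}{16495} + \frac{4 i \sqrt{1730246}}{73}$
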